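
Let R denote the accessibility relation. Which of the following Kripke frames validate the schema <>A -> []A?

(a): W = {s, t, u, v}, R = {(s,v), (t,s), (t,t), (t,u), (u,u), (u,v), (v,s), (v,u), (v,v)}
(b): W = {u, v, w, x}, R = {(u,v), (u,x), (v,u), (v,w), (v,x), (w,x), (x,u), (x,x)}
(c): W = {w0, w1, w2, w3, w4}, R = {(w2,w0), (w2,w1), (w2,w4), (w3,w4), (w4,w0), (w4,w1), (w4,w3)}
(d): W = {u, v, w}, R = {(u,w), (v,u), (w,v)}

(d)

This is the axiom for partial functionality; its first-order frame correspondent is forall x forall y forall z (Rxy & Rxz -> y = z).
(a): fails — t sees both s and t.
(b): fails — u sees both v and x.
(c): fails — w2 sees both w0 and w1.
(d): condition met.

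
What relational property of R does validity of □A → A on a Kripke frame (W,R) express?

reflexivity: ∀x Rxx

This is the T axiom.
Its frame correspondent is reflexivity — ∀x Rxx.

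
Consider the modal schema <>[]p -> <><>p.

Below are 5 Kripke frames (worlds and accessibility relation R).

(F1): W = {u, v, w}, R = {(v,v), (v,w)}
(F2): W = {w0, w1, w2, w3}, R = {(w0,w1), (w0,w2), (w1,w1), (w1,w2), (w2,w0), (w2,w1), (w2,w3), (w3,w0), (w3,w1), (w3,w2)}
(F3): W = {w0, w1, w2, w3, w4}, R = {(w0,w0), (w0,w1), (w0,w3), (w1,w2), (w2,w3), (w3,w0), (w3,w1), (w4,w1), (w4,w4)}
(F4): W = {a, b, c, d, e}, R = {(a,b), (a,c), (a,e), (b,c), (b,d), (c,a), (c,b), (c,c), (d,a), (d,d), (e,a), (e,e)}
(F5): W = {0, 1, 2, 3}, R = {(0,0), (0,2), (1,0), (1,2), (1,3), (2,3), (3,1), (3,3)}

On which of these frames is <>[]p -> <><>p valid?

(F2), (F3), (F4), (F5)

Frame correspondent (Sahlqvist): forall x forall y (xRy -> exists w (yRw & x R^2 w)) — i.e. a generalized confluence (Geach) condition.
(F1): fails — vRw but no t with wRt and vR²t.
(F2): satisfies the condition.
(F3): satisfies the condition.
(F4): satisfies the condition.
(F5): satisfies the condition.
Valid on: (F2), (F3), (F4), (F5).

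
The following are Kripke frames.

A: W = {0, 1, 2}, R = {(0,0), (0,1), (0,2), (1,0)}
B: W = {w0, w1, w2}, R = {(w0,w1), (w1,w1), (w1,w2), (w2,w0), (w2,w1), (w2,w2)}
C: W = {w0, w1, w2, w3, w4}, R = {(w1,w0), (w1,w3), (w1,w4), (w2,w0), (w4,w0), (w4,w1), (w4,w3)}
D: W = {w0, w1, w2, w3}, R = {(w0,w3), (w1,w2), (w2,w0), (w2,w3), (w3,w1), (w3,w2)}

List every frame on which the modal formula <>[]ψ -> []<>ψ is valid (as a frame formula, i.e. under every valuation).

B

The schema corresponds to convergence: forall x forall y forall z (Rxy & Rxz -> exists w (Ryw & Rzw)).
A: fails — R00 and R02 but 0 and 2 have no common successor.
B: satisfies the condition.
C: fails — Rw1w0 and Rw1w0 but w0 and w0 have no common successor.
D: fails — Rw2w0 and Rw2w3 but w0 and w3 have no common successor.
Valid on: B.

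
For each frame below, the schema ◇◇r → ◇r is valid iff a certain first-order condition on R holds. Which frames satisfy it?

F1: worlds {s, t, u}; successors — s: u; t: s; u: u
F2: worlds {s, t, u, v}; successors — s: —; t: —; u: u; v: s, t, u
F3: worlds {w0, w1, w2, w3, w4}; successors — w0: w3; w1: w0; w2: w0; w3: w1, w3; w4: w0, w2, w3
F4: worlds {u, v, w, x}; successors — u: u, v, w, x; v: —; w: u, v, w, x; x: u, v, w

This is the axiom for a generalized confluence (Geach) condition; its first-order frame correspondent is ∀x ∀y (xR²y → ∃w (y = w ∧ xRw)).
F1: fails — tR²u but no w with u=w and tRw.
F2: condition met.
F3: fails — w0R²w1 but no w with w1=w and w0Rw.
F4: fails — xR²x but no t with x=t and xRt.

F2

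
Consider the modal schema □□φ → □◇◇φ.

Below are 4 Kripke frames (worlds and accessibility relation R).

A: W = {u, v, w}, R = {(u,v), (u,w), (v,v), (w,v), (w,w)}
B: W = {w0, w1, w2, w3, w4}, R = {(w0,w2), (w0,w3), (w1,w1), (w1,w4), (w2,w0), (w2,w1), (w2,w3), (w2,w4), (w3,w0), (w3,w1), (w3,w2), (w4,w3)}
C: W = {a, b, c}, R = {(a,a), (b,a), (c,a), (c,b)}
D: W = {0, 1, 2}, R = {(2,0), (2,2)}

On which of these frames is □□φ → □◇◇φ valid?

A, B, C

This is the axiom for a generalized confluence (Geach) condition; its first-order frame correspondent is ∀x ∀z (xRz → ∃w (xR²w ∧ zR²w)).
A: satisfies the condition.
B: satisfies the condition.
C: satisfies the condition.
D: fails — 2R0 but no w with 2R²w and 0R²w.
Valid on: A, B, C.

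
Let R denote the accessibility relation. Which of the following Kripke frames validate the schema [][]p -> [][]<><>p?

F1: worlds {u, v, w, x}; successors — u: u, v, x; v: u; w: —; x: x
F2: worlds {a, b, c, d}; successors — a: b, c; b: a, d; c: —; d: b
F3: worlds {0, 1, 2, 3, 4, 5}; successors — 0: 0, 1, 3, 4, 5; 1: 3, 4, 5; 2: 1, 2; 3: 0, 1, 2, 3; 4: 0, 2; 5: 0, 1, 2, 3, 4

F1, F3

This is the axiom for a generalized confluence (Geach) condition; its first-order frame correspondent is forall x forall z (x R^2 z -> exists w (x R^2 w & z R^2 w)).
F1: condition met.
F2: fails — bR²c but no w with bR²w and cR²w.
F3: condition met.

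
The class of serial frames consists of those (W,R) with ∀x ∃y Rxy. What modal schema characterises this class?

This is seriality; the standard corresponding axiom is D: □q → ◇q.
Suppose □q→◇q is valid. At any x set V(q)=W. Then □q at x, so ◇q at x, so x has a successor.

□q → ◇q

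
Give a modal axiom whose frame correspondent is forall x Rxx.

□ψ → ψ

A defining formula is □ψ → ψ (the T axiom).
Suppose □ψ→ψ is valid. At any x set V(ψ)={w : Rxw}. Then □ψ holds at x, so ψ holds at x, i.e. Rxx.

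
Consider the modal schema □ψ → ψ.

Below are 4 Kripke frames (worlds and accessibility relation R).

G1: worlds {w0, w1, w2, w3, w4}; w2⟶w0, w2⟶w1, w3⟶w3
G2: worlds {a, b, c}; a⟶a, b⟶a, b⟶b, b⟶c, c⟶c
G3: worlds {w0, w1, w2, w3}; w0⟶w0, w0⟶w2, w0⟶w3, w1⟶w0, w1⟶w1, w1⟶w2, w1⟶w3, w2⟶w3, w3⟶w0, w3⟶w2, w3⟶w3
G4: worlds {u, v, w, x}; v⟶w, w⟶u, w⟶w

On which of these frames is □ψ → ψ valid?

This is the axiom for reflexivity; its first-order frame correspondent is ∀x Rxx.
G1: fails — world w0 does not see itself.
G2: condition met.
G3: fails — world w2 does not see itself.
G4: fails — world u does not see itself.

G2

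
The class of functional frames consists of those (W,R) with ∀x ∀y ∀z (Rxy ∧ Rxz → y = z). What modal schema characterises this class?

◇s → □s

The condition is partial functionality. The CD schema ◇s → □s defines it.
Suppose ◇s→□s is valid. Take Rxy, Rxz and set V(s)={y}. Then ◇s at x, so □s at x, so s at z, i.e. z=y.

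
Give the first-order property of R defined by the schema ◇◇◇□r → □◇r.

This is a Sahlqvist (Geach-type) schema ◇^3□^1r → □^1◇^1r.
Minimal-valuation argument: fix x; take any y with xR^3y and any z with xR^1z. Set V(r) to the set of worlds R-reachable from y in exactly 1 step. Then □^1r holds at y, so the antecedent holds at x; validity forces ◇^1r at z, giving a w with zR^1w and yR^1w.
First-order correspondent: ∀x ∀y ∀z ((xR³y ∧ xRz) → ∃w (yRw ∧ zRw)).

∀x ∀y ∀z ((xR³y ∧ xRz) → ∃w (yRw ∧ zRw))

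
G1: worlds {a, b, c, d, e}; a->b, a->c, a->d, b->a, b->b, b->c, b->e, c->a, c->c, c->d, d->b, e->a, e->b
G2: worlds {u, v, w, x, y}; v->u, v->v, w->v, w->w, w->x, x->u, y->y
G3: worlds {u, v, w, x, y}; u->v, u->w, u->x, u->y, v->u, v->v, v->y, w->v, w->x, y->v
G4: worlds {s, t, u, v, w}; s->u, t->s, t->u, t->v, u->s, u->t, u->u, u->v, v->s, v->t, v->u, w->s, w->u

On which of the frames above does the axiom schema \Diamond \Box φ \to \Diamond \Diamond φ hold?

This is the axiom for a generalized confluence (Geach) condition; its first-order frame correspondent is \forall x \forall y (xRy \to \exists w (yRw \wedge x R^2 w)).
G1: satisfies the condition.
G2: fails — vRu but no t with uRt and vR²t.
G3: fails — uRx but no t with xRt and uR²t.
G4: satisfies the condition.

G1, G4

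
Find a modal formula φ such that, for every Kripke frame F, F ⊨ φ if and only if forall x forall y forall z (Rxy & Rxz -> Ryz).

◇q → □◇q

A defining formula is ◇q → □◇q (the 5 axiom).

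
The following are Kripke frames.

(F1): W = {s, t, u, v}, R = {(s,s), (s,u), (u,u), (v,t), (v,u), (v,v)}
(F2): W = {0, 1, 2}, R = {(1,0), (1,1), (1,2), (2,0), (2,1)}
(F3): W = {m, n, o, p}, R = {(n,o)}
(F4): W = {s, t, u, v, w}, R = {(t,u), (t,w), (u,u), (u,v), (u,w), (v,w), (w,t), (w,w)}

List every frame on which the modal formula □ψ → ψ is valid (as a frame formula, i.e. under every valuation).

This is the axiom for reflexivity; its first-order frame correspondent is ∀x Rxx.
(F1): fails — world t does not see itself.
(F2): fails — world 0 does not see itself.
(F3): fails — world m does not see itself.
(F4): fails — world s does not see itself.
Valid on no frame.

none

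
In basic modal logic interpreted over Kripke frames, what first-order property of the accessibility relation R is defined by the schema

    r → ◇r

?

reflexivity

Replacing r by ¬r and contraposing gives the equivalent schema □r → r.
Suppose □r→r is valid. At any x set V(r)={w : Rxw}. Then □r holds at x, so r holds at x, i.e. Rxx.
Conversely, on a frame with reflexivity the schema holds at every world under every valuation.
Frame condition: ∀x Rxx.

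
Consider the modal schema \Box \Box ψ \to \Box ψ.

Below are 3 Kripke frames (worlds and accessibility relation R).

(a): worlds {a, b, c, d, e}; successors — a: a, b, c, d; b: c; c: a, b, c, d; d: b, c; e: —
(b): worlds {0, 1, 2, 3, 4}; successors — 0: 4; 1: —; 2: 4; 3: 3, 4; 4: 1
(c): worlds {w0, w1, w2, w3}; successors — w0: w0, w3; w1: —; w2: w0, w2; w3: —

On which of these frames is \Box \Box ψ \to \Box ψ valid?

The schema corresponds to density: \forall x \forall y (Rxy \to \exists z (Rxz \wedge Rzy)).
(a): ✓.
(b): fails — R04 but no z with R0z and Rz4.
(c): ✓.
Valid on: (a), (c).

(a), (c)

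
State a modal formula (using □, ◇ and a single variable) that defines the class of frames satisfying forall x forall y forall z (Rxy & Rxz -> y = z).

◇s → □s

The condition is partial functionality. The CD schema ◇s → □s defines it.
Suppose ◇s→□s is valid. Take Rxy, Rxz and set V(s)={y}. Then ◇s at x, so □s at x, so s at z, i.e. z=y.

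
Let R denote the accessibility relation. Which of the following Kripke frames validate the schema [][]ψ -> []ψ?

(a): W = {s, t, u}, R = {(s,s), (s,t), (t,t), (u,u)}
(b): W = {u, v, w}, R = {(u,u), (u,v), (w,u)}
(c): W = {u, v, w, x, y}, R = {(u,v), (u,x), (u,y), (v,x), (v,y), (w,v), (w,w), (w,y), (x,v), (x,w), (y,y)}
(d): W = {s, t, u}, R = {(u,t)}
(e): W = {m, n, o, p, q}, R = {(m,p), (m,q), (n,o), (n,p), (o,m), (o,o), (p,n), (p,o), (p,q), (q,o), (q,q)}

Frame correspondent (Sahlqvist): forall x forall y (Rxy -> exists z (Rxz & Rzy)) — i.e. density.
(a): ✓.
(b): ✓.
(c): fails — Rvx but no z with Rvz and Rzx.
(d): fails — Rut but no z with Ruz and Rzt.
(e): fails — Rpn but no z with Rpz and Rzn.

(a), (b)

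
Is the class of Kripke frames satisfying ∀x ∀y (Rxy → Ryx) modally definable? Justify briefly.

The condition is symmetry. A defining modal formula is q → □◇q.
Suppose q→□◇q is valid. Take Rxy and set V(q)={x}. Then q at x, so □◇q at x, so ◇q at y, so some z with Ryz has q; z=x, i.e. Ryx.

Definable; q → □◇q defines it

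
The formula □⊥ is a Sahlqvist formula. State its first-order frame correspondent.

emptiness of R

This schema is the Ver axiom.
Its frame correspondent is emptiness of R — ∀x ∀y ¬Rxy.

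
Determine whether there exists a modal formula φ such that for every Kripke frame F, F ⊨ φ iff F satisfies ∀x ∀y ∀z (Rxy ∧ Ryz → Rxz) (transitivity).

The condition is transitivity. A defining modal formula is □r → □□r.
Suppose □r→□□r is valid. Take Rxy, Ryz and set V(r)={w : Rxw}. Then □r at x, so □□r at x, so □r at y, so r at z, i.e. Rxz.

Yes, by □r → □□r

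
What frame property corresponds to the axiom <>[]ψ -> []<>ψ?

Suppose ◇□ψ→□◇ψ is valid. Take Rxy, Rxz and set V(ψ)={w : Ryw}. Then □ψ at y so ◇□ψ at x, so □◇ψ at x, so ◇ψ at z, giving w with Rzw and Ryw.
The converse is a direct semantic check.
Frame condition: forall x forall y forall z (Rxy & Rxz -> exists w (Ryw & Rzw)).

convergence: forall x forall y forall z (Rxy & Rxz -> exists w (Ryw & Rzw))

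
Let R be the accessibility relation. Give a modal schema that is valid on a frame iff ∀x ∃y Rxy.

□s → ◇s

This is seriality; the standard corresponding axiom is D: □s → ◇s.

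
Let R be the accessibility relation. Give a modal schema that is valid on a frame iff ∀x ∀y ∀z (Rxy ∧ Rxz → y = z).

◇ψ → □ψ

The condition is partial functionality. The CD schema ◇ψ → □ψ defines it.
Suppose ◇ψ→□ψ is valid. Take Rxy, Rxz and set V(ψ)={y}. Then ◇ψ at x, so □ψ at x, so ψ at z, i.e. z=y.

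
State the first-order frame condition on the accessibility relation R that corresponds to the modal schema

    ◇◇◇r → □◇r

∀x ∀y ∀z ((xR³y ∧ xRz) → ∃w (y = w ∧ zRw))

This is a Sahlqvist (Geach-type) schema ◇^3□^0r → □^1◇^1r.
First-order correspondent: ∀x ∀y ∀z ((xR³y ∧ xRz) → ∃w (y = w ∧ zRw)).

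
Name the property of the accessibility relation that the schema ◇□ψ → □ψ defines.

This is a form of the 5 axiom.
It corresponds to the Euclidean property: ∀x ∀y ∀z (Rxy ∧ Rxz → Ryz).

The Euclidean property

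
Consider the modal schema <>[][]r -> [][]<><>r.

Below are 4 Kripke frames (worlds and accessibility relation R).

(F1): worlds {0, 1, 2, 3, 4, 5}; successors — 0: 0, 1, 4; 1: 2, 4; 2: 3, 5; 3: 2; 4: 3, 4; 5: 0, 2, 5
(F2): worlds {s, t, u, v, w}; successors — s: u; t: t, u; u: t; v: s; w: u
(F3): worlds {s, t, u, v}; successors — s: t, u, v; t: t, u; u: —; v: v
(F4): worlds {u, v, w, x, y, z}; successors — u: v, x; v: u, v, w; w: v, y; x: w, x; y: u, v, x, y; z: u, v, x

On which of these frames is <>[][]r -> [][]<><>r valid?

(F1), (F2), (F4)

This is the axiom for a generalized confluence (Geach) condition; its first-order frame correspondent is forall x forall y forall z ((xRy & x R^2 z) -> exists w (y R^2 w & z R^2 w)).
(F1): ✓.
(F2): ✓.
(F3): fails — sRt, sR²u but no w with tR²w and uR²w.
(F4): ✓.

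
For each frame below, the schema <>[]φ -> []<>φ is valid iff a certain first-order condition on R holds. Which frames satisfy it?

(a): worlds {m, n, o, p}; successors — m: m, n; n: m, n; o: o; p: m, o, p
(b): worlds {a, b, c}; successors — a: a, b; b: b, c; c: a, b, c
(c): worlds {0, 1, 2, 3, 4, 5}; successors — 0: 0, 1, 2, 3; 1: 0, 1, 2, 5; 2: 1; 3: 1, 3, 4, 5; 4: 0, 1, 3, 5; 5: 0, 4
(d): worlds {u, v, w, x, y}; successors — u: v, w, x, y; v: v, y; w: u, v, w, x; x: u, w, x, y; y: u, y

The schema corresponds to convergence: forall x forall y forall z (Rxy & Rxz -> exists w (Ryw & Rzw)).
(a): fails — Rpm and Rpo but m and o have no common successor.
(b): satisfies the condition.
(c): fails — R12 and R15 but 2 and 5 have no common successor.
(d): satisfies the condition.
Valid on: (b), (d).

(b), (d)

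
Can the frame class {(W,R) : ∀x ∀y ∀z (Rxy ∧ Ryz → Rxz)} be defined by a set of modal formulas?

The condition is transitivity. A defining modal formula is □r → □□r.
Suppose □r→□□r is valid. Take Rxy, Ryz and set V(r)={w : Rxw}. Then □r at x, so □□r at x, so □r at y, so r at z, i.e. Rxz.

Definable; □r → □□r defines it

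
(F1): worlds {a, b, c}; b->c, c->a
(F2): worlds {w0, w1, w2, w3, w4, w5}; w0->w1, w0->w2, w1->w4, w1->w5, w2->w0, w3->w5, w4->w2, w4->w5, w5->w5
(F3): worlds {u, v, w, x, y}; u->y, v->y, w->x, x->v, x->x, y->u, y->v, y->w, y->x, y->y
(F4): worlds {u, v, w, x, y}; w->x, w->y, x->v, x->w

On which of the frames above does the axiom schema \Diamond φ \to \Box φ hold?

(F1)

Frame correspondent (Sahlqvist): \forall x \forall y \forall z (Rxy \wedge Rxz \to y = z) — i.e. partial functionality.
(F1): satisfies the condition.
(F2): fails — w0 sees both w1 and w2.
(F3): fails — x sees both v and x.
(F4): fails — w sees both x and y.
Valid on: (F1).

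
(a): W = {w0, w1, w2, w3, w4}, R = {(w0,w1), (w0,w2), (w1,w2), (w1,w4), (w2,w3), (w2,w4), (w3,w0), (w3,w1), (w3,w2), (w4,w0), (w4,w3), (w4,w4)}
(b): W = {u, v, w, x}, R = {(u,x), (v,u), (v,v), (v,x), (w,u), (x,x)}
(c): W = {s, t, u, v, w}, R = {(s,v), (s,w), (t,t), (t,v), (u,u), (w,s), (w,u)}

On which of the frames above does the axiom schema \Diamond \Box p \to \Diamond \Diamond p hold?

(a), (b)

This is the axiom for a generalized confluence (Geach) condition; its first-order frame correspondent is \forall x \forall y (xRy \to \exists w (yRw \wedge x R^2 w)).
(a): holds.
(b): holds.
(c): fails — sRv but no w* with vRw* and sR²w*.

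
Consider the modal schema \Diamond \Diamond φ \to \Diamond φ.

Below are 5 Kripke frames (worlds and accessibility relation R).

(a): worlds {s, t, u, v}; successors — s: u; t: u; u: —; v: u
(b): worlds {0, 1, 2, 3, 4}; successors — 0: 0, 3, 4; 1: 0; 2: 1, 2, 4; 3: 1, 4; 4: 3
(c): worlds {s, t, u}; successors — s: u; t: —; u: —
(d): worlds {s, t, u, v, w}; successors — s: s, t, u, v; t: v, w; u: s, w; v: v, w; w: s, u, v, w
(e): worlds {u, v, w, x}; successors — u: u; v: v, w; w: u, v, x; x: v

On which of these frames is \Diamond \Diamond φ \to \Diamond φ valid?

(a), (c)

The schema corresponds to transitivity: \forall x \forall y \forall z (Rxy \wedge Ryz \to Rxz).
(a): condition met.
(b): fails — R10 and R04 but not R14.
(c): condition met.
(d): fails — Ruw and Rwu but not Ruu.
(e): fails — Rvw and Rwu but not Rvu.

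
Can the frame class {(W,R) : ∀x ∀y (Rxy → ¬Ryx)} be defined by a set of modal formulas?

Modal frame validity is preserved under surjective bounded morphisms.
The 3-cycle (worlds s,t,u with s→t→u→s) is asymmetric. Mapping every world to a single reflexive point • is a surjective bounded morphism, and the reflexive point is not asymmetric (R•• but asymmetry requires ¬R••).
So no modal formula (or set of formulas) defines exactly the asymmetric frames.

No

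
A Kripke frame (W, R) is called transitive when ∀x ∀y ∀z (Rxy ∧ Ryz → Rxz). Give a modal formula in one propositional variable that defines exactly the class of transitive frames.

□s → □□s

A defining formula is □s → □□s (the 4 axiom).
Suppose □s→□□s is valid. Take Rxy, Ryz and set V(s)={w : Rxw}. Then □s at x, so □□s at x, so □s at y, so s at z, i.e. Rxz.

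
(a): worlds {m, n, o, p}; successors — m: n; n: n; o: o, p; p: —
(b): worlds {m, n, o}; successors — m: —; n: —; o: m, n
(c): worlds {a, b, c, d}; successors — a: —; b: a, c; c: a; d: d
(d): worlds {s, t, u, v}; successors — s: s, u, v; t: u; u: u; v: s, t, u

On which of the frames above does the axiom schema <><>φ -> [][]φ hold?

(b), (c)

The schema corresponds to a generalized confluence (Geach) condition: forall x forall y forall z ((x R^2 y & x R^2 z) -> exists w (y = w & z = w)).
(a): fails — oR²o, oR²p but o ≠ p.
(b): satisfies the condition.
(c): satisfies the condition.
(d): fails — sR²s, sR²t but s ≠ t.
Valid on: (b), (c).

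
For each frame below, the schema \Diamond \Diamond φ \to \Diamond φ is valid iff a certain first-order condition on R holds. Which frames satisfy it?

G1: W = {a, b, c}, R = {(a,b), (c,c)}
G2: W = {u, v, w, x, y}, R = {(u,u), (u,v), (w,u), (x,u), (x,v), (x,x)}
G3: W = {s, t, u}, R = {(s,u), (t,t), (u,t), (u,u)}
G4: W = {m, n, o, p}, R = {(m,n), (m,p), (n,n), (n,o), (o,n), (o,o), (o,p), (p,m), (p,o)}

The schema corresponds to transitivity: \forall x \forall y \forall z (Rxy \wedge Ryz \to Rxz).
G1: satisfies the condition.
G2: fails — Rwu and Ruv but not Rwv.
G3: fails — Rsu and Rut but not Rst.
G4: fails — Rop and Rpm but not Rom.

G1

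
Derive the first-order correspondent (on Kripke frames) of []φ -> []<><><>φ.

This is a Sahlqvist (Geach-type) schema ◇^0□^1φ → □^1◇^3φ.
First-order correspondent: forall x forall z (xRz -> exists w (xRw & z R^3 w)).

forall x forall z (xRz -> exists w (xRw & z R^3 w))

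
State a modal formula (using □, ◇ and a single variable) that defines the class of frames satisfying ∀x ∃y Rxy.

□r → ◇r

A defining formula is □r → ◇r (the D axiom).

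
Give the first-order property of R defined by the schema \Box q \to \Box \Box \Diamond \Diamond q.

\forall x \forall z (x R^2 z \to \exists w (xRw \wedge z R^2 w))

This is a Sahlqvist (Geach-type) schema ◇^0□^1q → □^2◇^2q.
Minimal-valuation argument: fix x; take any y with xR^0y and any z with xR^2z. Set V(q) to the set of worlds R-reachable from y in exactly 1 step. Then □^1q holds at y, so the antecedent holds at x; validity forces ◇^2q at z, giving a w with zR^2w and yR^1w.
First-order correspondent: \forall x \forall z (x R^2 z \to \exists w (xRw \wedge z R^2 w)).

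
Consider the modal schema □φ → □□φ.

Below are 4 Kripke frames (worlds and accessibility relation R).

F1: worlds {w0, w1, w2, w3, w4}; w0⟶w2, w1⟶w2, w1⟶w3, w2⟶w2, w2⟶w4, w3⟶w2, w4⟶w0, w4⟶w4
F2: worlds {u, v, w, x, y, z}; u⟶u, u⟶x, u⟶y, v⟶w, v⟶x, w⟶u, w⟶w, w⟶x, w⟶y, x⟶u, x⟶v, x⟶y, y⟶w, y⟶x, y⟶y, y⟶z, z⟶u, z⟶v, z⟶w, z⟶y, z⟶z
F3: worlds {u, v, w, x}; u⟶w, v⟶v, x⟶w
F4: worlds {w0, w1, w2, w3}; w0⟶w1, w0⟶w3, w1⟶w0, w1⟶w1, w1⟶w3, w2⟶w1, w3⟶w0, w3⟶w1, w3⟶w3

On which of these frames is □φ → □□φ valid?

F3

Frame correspondent (Sahlqvist): ∀x ∀y ∀z (Rxy ∧ Ryz → Rxz) — i.e. transitivity.
F1: fails — Rw1w2 and Rw2w4 but not Rw1w4.
F2: fails — Ryx and Rxv but not Ryv.
F3: satisfies the condition.
F4: fails — Rw0w1 and Rw1w0 but not Rw0w0.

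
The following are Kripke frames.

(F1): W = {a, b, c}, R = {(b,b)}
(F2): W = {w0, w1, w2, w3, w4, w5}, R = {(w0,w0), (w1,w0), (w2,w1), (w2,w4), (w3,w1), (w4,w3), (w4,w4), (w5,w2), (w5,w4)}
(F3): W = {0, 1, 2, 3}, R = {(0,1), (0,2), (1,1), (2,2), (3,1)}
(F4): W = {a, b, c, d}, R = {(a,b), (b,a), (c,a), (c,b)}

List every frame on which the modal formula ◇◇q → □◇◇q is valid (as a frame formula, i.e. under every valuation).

The schema corresponds to a generalized confluence (Geach) condition: ∀x ∀y ∀z ((xR²y ∧ xRz) → ∃w (y = w ∧ zR²w)).
(F1): ✓.
(F2): fails — w2R²w0, w2Rw4 but no w with w0=w and w4R²w.
(F3): fails — 0R²1, 0R2 but no w with 1=w and 2R²w.
(F4): fails — aR²a, aRb but no w with a=w and bR²w.
Valid on: (F1).

(F1)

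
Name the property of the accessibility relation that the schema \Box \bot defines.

This schema is the Ver axiom.
It corresponds to emptiness of R: \forall x \forall y \neg Rxy.

emptiness of R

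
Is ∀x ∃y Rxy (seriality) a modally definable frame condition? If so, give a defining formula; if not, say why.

Yes — defined by □q → ◇q

The condition is seriality. A defining modal formula is □q → ◇q.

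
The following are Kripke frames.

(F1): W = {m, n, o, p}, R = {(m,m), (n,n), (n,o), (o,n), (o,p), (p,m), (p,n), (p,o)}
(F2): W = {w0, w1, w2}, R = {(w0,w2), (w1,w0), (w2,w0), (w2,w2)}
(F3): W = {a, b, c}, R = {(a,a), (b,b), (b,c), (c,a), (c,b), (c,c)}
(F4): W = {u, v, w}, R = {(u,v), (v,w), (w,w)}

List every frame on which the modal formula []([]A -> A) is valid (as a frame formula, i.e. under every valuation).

This is the axiom for shift-reflexivity; its first-order frame correspondent is forall x forall y (Rxy -> Ryy).
(F1): fails — Rop but not Rpp.
(F2): fails — Rw1w0 but not Rw0w0.
(F3): satisfies the condition.
(F4): fails — Ruv but not Rvv.
Valid on: (F3).

(F3)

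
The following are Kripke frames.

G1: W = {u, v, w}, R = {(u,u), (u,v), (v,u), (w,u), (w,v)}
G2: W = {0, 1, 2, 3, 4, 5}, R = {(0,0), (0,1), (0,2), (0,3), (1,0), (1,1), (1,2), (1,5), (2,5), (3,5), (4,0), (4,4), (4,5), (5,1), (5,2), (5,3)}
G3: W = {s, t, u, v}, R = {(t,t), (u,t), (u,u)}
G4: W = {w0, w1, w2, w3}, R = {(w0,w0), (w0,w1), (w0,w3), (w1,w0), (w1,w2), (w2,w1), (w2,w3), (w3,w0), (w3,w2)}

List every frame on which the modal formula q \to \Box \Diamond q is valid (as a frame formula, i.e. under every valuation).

G4

This is the axiom for symmetry; its first-order frame correspondent is \forall x \forall y (Rxy \to Ryx).
G1: fails — Rwu but not Ruw.
G2: fails — R02 but not R20.
G3: fails — Rut but not Rtu.
G4: ✓.
Valid on: G4.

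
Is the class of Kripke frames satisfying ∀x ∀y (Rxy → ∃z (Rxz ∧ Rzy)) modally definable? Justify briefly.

Yes, by □□r → □r

The condition is density. A defining modal formula is □□r → □r.
Suppose □□r→□r is valid. Take Rxy and set V(r)={w : xR²w}. Then □□r at x, so □r at x, so r at y, i.e. ∃z(Rxz∧Rzy).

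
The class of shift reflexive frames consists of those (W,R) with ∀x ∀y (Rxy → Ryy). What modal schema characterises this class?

□(□s → s)

The condition is shift-reflexivity. The T□ schema □(□s → s) defines it.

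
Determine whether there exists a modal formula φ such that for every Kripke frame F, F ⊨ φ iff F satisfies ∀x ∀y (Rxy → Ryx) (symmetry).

This is a Sahlqvist condition; the B axiom q → □◇q defines it.
Suppose q→□◇q is valid. Take Rxy and set V(q)={x}. Then q at x, so □◇q at x, so ◇q at y, so some z with Ryz has q; z=x, i.e. Ryx.

Definable; q → □◇q defines it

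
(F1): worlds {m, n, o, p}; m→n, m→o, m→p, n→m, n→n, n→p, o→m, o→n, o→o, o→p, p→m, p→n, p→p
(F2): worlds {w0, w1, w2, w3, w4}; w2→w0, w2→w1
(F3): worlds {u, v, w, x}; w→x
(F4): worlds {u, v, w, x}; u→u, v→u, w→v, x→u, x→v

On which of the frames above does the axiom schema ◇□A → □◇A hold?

Frame correspondent (Sahlqvist): ∀x ∀y ∀z (Rxy ∧ Rxz → ∃w (Ryw ∧ Rzw)) — i.e. convergence.
(F1): satisfies the condition.
(F2): fails — Rw2w0 and Rw2w0 but w0 and w0 have no common successor.
(F3): fails — Rwx and Rwx but x and x have no common successor.
(F4): satisfies the condition.
Valid on: (F1), (F4).

(F1), (F4)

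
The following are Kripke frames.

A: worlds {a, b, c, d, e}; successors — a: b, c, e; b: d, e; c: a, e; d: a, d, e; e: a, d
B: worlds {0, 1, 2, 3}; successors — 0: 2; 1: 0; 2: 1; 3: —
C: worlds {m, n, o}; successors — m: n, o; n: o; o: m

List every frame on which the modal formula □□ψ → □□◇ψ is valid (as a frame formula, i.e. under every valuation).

A

The schema corresponds to a generalized confluence (Geach) condition: ∀x ∀z (xR²z → ∃w (xR²w ∧ zRw)).
A: condition met.
B: fails — 0R²1 but no w with 0R²w and 1Rw.
C: fails — nR²m but no w with nR²w and mRw.
Valid on: A.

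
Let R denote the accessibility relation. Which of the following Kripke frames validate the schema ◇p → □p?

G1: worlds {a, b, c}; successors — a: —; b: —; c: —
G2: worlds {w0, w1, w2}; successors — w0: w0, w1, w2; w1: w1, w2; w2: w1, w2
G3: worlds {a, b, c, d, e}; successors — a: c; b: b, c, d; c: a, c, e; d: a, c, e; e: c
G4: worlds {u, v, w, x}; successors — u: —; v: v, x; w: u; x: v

This is the axiom for partial functionality; its first-order frame correspondent is ∀x ∀y ∀z (Rxy ∧ Rxz → y = z).
G1: condition met.
G2: fails — w0 sees both w0 and w1.
G3: fails — b sees both b and c.
G4: fails — v sees both v and x.
Valid on: G1.

G1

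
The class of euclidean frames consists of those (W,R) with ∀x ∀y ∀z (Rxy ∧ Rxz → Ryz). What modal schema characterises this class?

The condition is the Euclidean property. The 5 schema ◇s → □◇s defines it.
Suppose ◇s→□◇s is valid. Take Rxy, Rxz and set V(s)={y}. Then ◇s at x, so □◇s at x, so ◇s at z, so some w with Rzw has s; w=y, i.e. Rzy. By symmetry of the argument, Ryz.

◇s → □◇s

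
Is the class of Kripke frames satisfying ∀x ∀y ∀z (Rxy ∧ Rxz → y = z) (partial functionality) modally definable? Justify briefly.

Yes, by ◇r → □r

The condition is partial functionality. A defining modal formula is ◇r → □r.
Suppose ◇r→□r is valid. Take Rxy, Rxz and set V(r)={y}. Then ◇r at x, so □r at x, so r at z, i.e. z=y.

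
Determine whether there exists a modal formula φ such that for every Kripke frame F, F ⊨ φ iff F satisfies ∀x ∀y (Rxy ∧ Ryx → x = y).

No — not modally definable

If a class were modally definable it would be closed under surjective bounded morphisms (Goldblatt–Thomason).
The 8-cycle (worlds a,b,c,d,e,f,g,h with a→b→c→d→e→f→g→h→a) is antisymmetric. Sending even-indexed worlds to s and odd-indexed worlds to t is a surjective bounded morphism onto the two-world frame with s↔t, which is not antisymmetric.
So the class is not modally definable.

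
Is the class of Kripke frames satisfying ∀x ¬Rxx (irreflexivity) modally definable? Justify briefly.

Any modally definable frame class is closed under surjective bounded morphisms.
The 2-cycle (worlds a,b with a→b→a) is irreflexive, and the map sending every world to a single reflexive point • is a surjective bounded morphism (forth: every edge maps to (•,•); back: every world has a successor). So any modal formula valid on the 2-cycle is also valid on the reflexive point, which is not irreflexive.
Hence irreflexivity is not modally definable.

No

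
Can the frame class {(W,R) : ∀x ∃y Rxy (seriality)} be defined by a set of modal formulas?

This is a Sahlqvist condition; the D axiom □r → ◇r defines it.

Yes, by □r → ◇r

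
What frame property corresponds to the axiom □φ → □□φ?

Transitivity

Suppose □φ→□□φ is valid. Take Rxy, Ryz and set V(φ)={w : Rxw}. Then □φ at x, so □□φ at x, so □φ at y, so φ at z, i.e. Rxz.
The converse is a direct semantic check.
So the correspondent is transitivity.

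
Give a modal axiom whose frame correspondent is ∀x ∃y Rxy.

A defining formula is □r → ◇r (the D axiom).
Suppose □r→◇r is valid. At any x set V(r)=W. Then □r at x, so ◇r at x, so x has a successor.

□r → ◇r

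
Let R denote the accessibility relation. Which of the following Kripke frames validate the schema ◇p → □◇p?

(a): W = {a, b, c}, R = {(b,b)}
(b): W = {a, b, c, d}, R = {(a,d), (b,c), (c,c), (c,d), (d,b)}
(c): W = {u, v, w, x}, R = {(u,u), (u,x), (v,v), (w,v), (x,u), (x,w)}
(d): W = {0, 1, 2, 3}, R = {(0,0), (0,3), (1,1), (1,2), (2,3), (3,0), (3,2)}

This is the axiom for the Euclidean property; its first-order frame correspondent is ∀x ∀y ∀z (Rxy ∧ Rxz → Ryz).
(a): satisfies the condition.
(b): fails — Rad and Rad but not Rdd.
(c): fails — Rux and Rux but not Rxx.
(d): fails — R03 and R03 but not R33.
Valid on: (a).

(a)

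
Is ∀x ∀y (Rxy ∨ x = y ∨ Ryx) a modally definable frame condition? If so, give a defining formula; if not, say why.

Not definable by any modal formula

Modal frame validity is preserved under disjoint unions.
Take 2 disjoint single-world reflexive frames: each is trivially connected, but their disjoint union has 2 worlds with no edge between distinct components, so it is not connected.
So the class is not modally definable.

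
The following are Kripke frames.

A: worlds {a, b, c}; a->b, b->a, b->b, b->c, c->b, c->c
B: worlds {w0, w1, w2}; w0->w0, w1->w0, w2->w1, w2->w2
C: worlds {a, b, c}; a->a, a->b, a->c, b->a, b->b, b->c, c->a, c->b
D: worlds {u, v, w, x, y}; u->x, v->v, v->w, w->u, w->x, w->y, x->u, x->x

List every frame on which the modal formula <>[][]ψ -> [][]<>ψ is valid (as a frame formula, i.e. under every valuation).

This is the axiom for a generalized confluence (Geach) condition; its first-order frame correspondent is forall x forall y forall z ((xRy & x R^2 z) -> exists w (y R^2 w & zRw)).
A: ✓.
B: fails — w2Rw1, w2R²w2 but no w with w1R²w and w2Rw.
C: ✓.
D: fails — vRv, vR²y but no t with vR²t and yRt.
Valid on: A, C.

A, C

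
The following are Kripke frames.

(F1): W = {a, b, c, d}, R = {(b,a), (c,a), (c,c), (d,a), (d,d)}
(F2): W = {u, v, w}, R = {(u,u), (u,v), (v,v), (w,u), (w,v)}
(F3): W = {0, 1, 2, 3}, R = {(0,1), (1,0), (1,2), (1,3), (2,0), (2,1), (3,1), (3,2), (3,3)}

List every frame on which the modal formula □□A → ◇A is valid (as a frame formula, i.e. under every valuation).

The schema corresponds to a generalized confluence (Geach) condition: ∀x ∃w (xR²w ∧ xRw).
(F1): fails — at a but no w with aR²w and aRw.
(F2): ✓.
(F3): fails — at 0 but no w with 0R²w and 0Rw.
Valid on: (F2).

(F2)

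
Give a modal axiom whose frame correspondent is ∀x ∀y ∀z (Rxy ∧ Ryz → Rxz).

□s → □□s

This is transitivity; the standard corresponding axiom is 4: □s → □□s.
Suppose □s→□□s is valid. Take Rxy, Ryz and set V(s)={w : Rxw}. Then □s at x, so □□s at x, so □s at y, so s at z, i.e. Rxz.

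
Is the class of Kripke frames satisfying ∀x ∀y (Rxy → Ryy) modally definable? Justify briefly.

Definable; □(□p → p) defines it

Yes: it is shift-reflexivity, defined by the T□ schema □(□p → p).
Suppose □(□p→p) is valid. Take Rxy and set V(p)={w : Ryw}. Then at y, □p holds; since □(□p→p) at x, □p→p at y, so p at y, i.e. Ryy.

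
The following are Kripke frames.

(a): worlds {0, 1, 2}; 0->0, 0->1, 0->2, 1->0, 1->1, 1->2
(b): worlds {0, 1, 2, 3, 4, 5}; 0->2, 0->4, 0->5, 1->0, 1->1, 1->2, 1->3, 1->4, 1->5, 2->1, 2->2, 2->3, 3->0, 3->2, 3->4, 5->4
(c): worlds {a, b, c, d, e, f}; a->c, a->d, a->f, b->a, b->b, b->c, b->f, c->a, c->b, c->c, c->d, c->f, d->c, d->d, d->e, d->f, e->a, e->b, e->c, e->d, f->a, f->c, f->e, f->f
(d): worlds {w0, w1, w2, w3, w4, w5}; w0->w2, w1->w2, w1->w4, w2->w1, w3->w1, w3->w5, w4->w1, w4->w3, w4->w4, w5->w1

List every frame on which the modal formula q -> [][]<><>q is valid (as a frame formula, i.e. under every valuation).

The schema corresponds to a generalized confluence (Geach) condition: forall x forall z (x R^2 z -> exists w (x = w & z R^2 w)).
(a): fails — 0R²2 but no w with 0=w and 2R²w.
(b): fails — 0R²3 but no w with 0=w and 3R²w.
(c): ✓.
(d): fails — w0R²w1 but no w with w0=w and w1R²w.

(c)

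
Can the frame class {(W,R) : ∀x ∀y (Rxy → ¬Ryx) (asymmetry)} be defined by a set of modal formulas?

If a class were modally definable it would be closed under surjective bounded morphisms (Goldblatt–Thomason).
The 4-cycle (worlds w0,w1,w2,w3 with w0→w1→w2→w3→w0) is asymmetric. Mapping every world to a single reflexive point • is a surjective bounded morphism, and the reflexive point is not asymmetric (R•• but asymmetry requires ¬R••).
So no modal formula (or set of formulas) defines exactly the asymmetric frames.

No — not modally definable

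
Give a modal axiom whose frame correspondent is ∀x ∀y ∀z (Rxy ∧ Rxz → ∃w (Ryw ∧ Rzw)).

◇□r → □◇r

A defining formula is ◇□r → □◇r (the .2 axiom).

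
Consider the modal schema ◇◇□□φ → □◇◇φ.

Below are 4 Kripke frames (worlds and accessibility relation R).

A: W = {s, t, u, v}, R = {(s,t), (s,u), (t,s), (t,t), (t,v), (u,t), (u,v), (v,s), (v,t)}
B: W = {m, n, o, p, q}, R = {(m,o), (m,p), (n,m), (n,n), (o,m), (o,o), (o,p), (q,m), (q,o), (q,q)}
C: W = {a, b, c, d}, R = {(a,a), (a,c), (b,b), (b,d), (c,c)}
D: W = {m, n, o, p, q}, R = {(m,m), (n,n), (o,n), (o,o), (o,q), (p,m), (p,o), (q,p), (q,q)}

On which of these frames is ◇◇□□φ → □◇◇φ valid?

A

The schema corresponds to a generalized confluence (Geach) condition: ∀x ∀y ∀z ((xR²y ∧ xRz) → ∃w (yR²w ∧ zR²w)).
A: ✓.
B: fails — mR²m, mRp but no w with mR²w and pR²w.
C: fails — bR²b, bRd but no w with bR²w and dR²w.
D: fails — oR²n, oRq but no w with nR²w and qR²w.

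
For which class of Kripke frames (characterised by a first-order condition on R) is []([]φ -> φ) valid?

This schema is the T□ axiom.
It corresponds to shift-reflexivity: forall x forall y (Rxy -> Ryy).

shift-reflexivity: forall x forall y (Rxy -> Ryy)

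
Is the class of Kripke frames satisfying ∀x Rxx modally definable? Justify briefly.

This is a Sahlqvist condition; the T axiom □q → q defines it.
Suppose □q→q is valid. At any x set V(q)={w : Rxw}. Then □q holds at x, so q holds at x, i.e. Rxx.

Definable; □q → q defines it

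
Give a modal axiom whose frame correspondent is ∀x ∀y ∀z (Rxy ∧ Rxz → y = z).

The condition is partial functionality. The CD schema ◇p → □p defines it.
Suppose ◇p→□p is valid. Take Rxy, Rxz and set V(p)={y}. Then ◇p at x, so □p at x, so p at z, i.e. z=y.

◇p → □p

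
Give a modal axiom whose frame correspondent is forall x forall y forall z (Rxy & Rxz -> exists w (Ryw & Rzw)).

◇□p → □◇p

The condition is convergence. The .2 schema ◇□p → □◇p defines it.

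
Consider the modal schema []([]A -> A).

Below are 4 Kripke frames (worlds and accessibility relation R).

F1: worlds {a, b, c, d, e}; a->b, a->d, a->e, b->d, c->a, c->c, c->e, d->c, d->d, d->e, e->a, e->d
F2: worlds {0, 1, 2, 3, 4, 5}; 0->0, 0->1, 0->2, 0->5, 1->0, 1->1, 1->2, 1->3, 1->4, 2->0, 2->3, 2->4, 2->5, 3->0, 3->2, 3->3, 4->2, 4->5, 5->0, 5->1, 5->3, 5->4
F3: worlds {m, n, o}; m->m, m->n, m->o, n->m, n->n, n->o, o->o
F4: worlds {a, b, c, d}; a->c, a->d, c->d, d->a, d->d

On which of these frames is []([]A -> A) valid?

F3

Frame correspondent (Sahlqvist): forall x forall y (Rxy -> Ryy) — i.e. shift-reflexivity.
F1: fails — Rea but not Raa.
F2: fails — R12 but not R22.
F3: holds.
F4: fails — Rac but not Rcc.
Valid on: F3.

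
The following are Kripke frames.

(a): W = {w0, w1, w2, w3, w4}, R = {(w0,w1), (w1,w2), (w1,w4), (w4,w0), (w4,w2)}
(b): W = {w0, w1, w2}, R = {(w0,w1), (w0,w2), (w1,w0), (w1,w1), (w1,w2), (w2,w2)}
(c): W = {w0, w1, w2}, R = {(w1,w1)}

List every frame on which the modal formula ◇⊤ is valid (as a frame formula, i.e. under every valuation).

The schema corresponds to seriality: ∀x ∃y Rxy.
(a): fails — world w2 has no successor.
(b): holds.
(c): fails — world w0 has no successor.
Valid on: (b).

(b)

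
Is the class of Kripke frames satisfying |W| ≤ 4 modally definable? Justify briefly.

Not modally definable

Modal frame validity is preserved under disjoint unions.
Any modal formula valid on each of 5 disjoint one-world frames is valid on their disjoint union (validity is preserved under disjoint unions). Each one-world frame has |W|=1≤4, but the union has |W|=5.
Hence having at most 4 worlds is not modally definable.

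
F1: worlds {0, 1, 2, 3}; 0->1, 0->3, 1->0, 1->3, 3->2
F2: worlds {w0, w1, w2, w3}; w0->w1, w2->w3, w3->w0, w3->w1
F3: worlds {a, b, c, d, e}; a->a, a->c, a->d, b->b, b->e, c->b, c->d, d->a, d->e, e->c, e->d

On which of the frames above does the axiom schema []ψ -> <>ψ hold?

F3

Frame correspondent (Sahlqvist): forall x exists y Rxy — i.e. seriality.
F1: fails — world 2 has no successor.
F2: fails — world w1 has no successor.
F3: condition met.
Valid on: F3.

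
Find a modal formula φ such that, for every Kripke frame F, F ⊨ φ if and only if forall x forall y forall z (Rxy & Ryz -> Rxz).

A defining formula is □s → □□s (the 4 axiom).

□s → □□s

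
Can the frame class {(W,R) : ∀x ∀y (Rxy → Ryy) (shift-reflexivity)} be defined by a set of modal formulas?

Yes: it is shift-reflexivity, defined by the T□ schema □(□r → r).
Suppose □(□r→r) is valid. Take Rxy and set V(r)={w : Ryw}. Then at y, □r holds; since □(□r→r) at x, □r→r at y, so r at y, i.e. Ryy.

Yes — defined by □(□r → r)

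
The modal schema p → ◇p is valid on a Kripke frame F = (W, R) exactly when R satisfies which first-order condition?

Reflexivity

This is frame-equivalent to □p → p (substitute ¬p for p and contrapose).
Suppose □p→p is valid. At any x set V(p)={w : Rxw}. Then □p holds at x, so p holds at x, i.e. Rxx.
Conversely, on a frame with reflexivity the schema holds at every world under every valuation.
So the correspondent is reflexivity.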